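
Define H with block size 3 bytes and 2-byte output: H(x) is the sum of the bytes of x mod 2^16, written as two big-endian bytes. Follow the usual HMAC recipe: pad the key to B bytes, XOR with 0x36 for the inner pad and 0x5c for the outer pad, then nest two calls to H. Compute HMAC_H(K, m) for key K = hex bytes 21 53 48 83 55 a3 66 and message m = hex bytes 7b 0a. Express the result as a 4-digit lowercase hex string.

0216

Key hex bytes 21 53 48 83 55 a3 66 is 7 bytes > B = 3, so hash it first: H(key) = 02 9d, then zero-pad to 3 bytes: K' = 02 9d 00.
K' ⊕ ipad = 34 ab 36.  K' ⊕ opad = 5e c1 5c.
Inner input = (K'⊕ipad) ∥ m = 34 ab 36 ∥ 7b 0a.
Inner hash: sum = 52+171+54+123+10 = 410 → 01 9a.
Outer input = (K'⊕opad) ∥ inner = 5e c1 5c ∥ 01 9a.
Outer hash (tag): sum = 94+193+92+1+154 = 534 → 02 16.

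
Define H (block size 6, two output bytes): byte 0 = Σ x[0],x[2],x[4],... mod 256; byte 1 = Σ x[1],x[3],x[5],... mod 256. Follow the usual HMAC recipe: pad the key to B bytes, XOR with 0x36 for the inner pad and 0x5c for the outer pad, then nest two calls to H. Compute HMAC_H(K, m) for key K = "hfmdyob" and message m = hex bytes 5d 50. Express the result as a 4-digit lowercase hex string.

Key "hfmdyob" = 68 66 6d 64 79 6f 62 is 7 bytes > B = 6, so hash it first: H(key) = b0 39, then zero-pad to 6 bytes: K' = b0 39 00 00 00 00.
K' ⊕ ipad = 86 0f 36 36 36 36.  K' ⊕ opad = ec 65 5c 5c 5c 5c.
Inner input = (K'⊕ipad) ∥ m = 86 0f 36 36 36 36 ∥ 5d 50.
Inner hash: even-index sum = 335 mod 256 = 79; odd-index sum = 203 mod 256 = 203 → 4f cb.
Outer input = (K'⊕opad) ∥ inner = ec 65 5c 5c 5c 5c ∥ 4f cb.
Outer hash (tag): even-index sum = 499 mod 256 = 243; odd-index sum = 488 mod 256 = 232 → f3 e8.

f3e8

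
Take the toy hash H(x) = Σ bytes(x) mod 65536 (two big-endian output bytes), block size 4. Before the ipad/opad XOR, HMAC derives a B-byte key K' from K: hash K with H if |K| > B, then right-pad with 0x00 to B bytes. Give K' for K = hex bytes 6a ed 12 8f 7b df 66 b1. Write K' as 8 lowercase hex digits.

|K| = 8 > B = 4, so first hash the key.
H(K): sum = 106+237+18+143+123+223+102+177 = 1129 → 04 69.
Zero-pad H(K) = 04 69 to 4 bytes: K' = 04 69 00 00.

04690000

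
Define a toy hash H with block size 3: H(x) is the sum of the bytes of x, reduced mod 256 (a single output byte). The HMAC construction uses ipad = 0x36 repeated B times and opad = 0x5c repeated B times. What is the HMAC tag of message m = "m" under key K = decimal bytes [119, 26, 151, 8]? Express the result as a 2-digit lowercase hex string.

03

Key decimal bytes [119, 26, 151, 8] = 77 1a 97 08 is 4 bytes > B = 3, so hash it first: H(key) = 30, then zero-pad to 3 bytes: K' = 30 00 00.
K' ⊕ ipad = 06 36 36.  K' ⊕ opad = 6c 5c 5c.
Inner input = (K'⊕ipad) ∥ m = 06 36 36 ∥ 6d.
Inner hash: sum = 6+54+54+109 = 223 → df.
Outer input = (K'⊕opad) ∥ inner = 6c 5c 5c ∥ df.
Outer hash (tag): sum = 108+92+92+223 = 515; mod 256 = 3 → 03.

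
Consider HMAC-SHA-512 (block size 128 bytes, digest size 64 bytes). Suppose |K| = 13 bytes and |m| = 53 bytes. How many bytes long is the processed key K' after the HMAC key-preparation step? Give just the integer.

128

Key is 13 ≤ 128 bytes, zero-padded: |K'| = 128.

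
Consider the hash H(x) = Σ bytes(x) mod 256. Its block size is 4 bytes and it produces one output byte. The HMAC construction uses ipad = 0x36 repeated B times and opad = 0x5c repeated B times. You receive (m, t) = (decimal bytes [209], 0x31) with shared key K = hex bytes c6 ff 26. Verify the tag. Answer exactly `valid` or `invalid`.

invalid

Key hex bytes c6 ff 26 is 3 bytes ≤ B = 4; zero-pad to 4 bytes: K' = c6 ff 26 00.
K' ⊕ ipad = f0 c9 10 36; K' ⊕ opad = 9a a3 7a 5c.
Inner hash: sum = 240+201+16+54+209 = 720; mod 256 = 208 → d0.
Outer hash (recomputed tag): sum = 154+163+122+92+208 = 739; mod 256 = 227 → e3.
Recomputed tag = e3; claimed = 31 → mismatch.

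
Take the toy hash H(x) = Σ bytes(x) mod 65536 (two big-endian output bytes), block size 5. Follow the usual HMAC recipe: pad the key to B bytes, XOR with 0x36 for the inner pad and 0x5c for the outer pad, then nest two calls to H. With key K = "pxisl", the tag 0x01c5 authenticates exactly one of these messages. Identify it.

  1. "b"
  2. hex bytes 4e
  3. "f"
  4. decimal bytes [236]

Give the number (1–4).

Key "pxisl" = 70 78 69 73 6c is exactly B = 5 bytes: K' = 70 78 69 73 6c.
K' ⊕ ipad = 46 4e 5f 45 5a; K' ⊕ opad = 2c 24 35 2f 30.
m1: inner = H(46 4e 5f 45 5a 62) = 01 f4; tag = H(2c 24 35 2f 30 01 f4) = 01d9
m2: inner = H(46 4e 5f 45 5a 4e) = 01 e0; tag = H(2c 24 35 2f 30 01 e0) = 01c5 ← matches
m3: inner = H(46 4e 5f 45 5a 66) = 01 f8; tag = H(2c 24 35 2f 30 01 f8) = 01dd
m4: inner = H(46 4e 5f 45 5a ec) = 02 7e; tag = H(2c 24 35 2f 30 02 7e) = 0164

2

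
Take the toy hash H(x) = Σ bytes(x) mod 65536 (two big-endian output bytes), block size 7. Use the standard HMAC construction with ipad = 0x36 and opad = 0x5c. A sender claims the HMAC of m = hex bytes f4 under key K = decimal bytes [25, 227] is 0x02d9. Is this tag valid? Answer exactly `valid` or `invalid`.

Key decimal bytes [25, 227] = 19 e3 is 2 bytes ≤ B = 7; zero-pad to 7 bytes: K' = 19 e3 00 00 00 00 00.
K' ⊕ ipad = 2f d5 36 36 36 36 36; K' ⊕ opad = 45 bf 5c 5c 5c 5c 5c.
Inner hash: sum = 47+213+54+54+54+54+54+244 = 774 → 03 06.
Outer hash (recomputed tag): sum = 69+191+92+92+92+92+92+3+6 = 729 → 02 d9.
Recomputed tag = 02d9; claimed = 02d9 → match.

valid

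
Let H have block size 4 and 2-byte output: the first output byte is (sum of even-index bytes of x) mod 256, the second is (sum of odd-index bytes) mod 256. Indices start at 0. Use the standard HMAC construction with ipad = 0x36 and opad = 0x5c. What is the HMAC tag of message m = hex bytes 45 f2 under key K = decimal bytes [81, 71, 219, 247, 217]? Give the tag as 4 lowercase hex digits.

63ee

Key decimal bytes [81, 71, 219, 247, 217] = 51 47 db f7 d9 is 5 bytes > B = 4, so hash it first: H(key) = 05 3e, then zero-pad to 4 bytes: K' = 05 3e 00 00.
K' ⊕ ipad = 33 08 36 36.  K' ⊕ opad = 59 62 5c 5c.
Inner input = (K'⊕ipad) ∥ m = 33 08 36 36 ∥ 45 f2.
Inner hash: even-index sum = 174 mod 256 = 174; odd-index sum = 304 mod 256 = 48 → ae 30.
Outer input = (K'⊕opad) ∥ inner = 59 62 5c 5c ∥ ae 30.
Outer hash (tag): even-index sum = 355 mod 256 = 99; odd-index sum = 238 mod 256 = 238 → 63 ee.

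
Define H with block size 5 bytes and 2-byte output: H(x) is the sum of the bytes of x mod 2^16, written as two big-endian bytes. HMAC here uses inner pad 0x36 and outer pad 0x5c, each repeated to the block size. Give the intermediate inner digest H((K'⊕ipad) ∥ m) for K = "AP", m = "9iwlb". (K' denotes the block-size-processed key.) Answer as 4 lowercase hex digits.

0366

Key "AP" = 41 50 is 2 bytes ≤ B = 5; zero-pad to 5 bytes: K' = 41 50 00 00 00.
K' ⊕ ipad = 77 66 36 36 36.
Inner input = 77 66 36 36 36 ∥ 39 69 77 6c 62.
Inner hash: sum = 119+102+54+54+54+57+105+119+108+98 = 870 → 03 66.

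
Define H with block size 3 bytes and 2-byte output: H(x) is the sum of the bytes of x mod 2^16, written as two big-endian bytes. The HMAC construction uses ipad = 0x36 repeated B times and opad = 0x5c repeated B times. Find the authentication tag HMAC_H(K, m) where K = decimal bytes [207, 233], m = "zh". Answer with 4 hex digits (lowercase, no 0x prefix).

0296

Key decimal bytes [207, 233] = cf e9 is 2 bytes ≤ B = 3; zero-pad to 3 bytes: K' = cf e9 00.
K' ⊕ ipad = f9 df 36.  K' ⊕ opad = 93 b5 5c.
Inner input = (K'⊕ipad) ∥ m = f9 df 36 ∥ 7a 68.
Inner hash: sum = 249+223+54+122+104 = 752 → 02 f0.
Outer input = (K'⊕opad) ∥ inner = 93 b5 5c ∥ 02 f0.
Outer hash (tag): sum = 147+181+92+2+240 = 662 → 02 96.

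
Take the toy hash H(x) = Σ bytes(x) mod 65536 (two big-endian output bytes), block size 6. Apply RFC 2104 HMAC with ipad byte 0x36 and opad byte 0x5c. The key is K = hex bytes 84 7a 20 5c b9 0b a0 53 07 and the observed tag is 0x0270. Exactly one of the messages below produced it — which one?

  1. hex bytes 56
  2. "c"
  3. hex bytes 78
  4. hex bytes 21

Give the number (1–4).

Key hex bytes 84 7a 20 5c b9 0b a0 53 07 is 9 bytes > B = 6, so hash it first: H(key) = 03 38, then zero-pad to 6 bytes: K' = 03 38 00 00 00 00.
K' ⊕ ipad = 35 0e 36 36 36 36; K' ⊕ opad = 5f 64 5c 5c 5c 5c.
m1: inner = H(35 0e 36 36 36 36 56) = 01 71; tag = H(5f 64 5c 5c 5c 5c 01 71) = 02a5
m2: inner = H(35 0e 36 36 36 36 63) = 01 7e; tag = H(5f 64 5c 5c 5c 5c 01 7e) = 02b2
m3: inner = H(35 0e 36 36 36 36 78) = 01 93; tag = H(5f 64 5c 5c 5c 5c 01 93) = 02c7
m4: inner = H(35 0e 36 36 36 36 21) = 01 3c; tag = H(5f 64 5c 5c 5c 5c 01 3c) = 0270 ← matches

4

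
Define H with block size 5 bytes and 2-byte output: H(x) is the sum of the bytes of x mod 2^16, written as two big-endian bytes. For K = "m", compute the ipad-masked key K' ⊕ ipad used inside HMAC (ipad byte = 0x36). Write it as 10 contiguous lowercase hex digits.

5b36363636

Key "m" = 6d is 1 byte ≤ B = 5; zero-pad to 5 bytes: K' = 6d 00 00 00 00.
XOR each byte with 0x36: 6d⊕36=5b, 00⊕36=36, 00⊕36=36, 00⊕36=36, 00⊕36=36.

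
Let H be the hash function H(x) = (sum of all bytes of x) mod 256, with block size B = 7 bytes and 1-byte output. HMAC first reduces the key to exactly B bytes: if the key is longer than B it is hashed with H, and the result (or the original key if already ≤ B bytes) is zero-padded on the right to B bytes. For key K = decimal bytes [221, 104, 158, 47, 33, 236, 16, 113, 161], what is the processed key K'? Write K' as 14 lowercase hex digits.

|K| = 9 > B = 7, so first hash the key.
H(K): sum = 221+104+158+47+33+236+16+113+161 = 1089; mod 256 = 65 → 41.
Zero-pad H(K) = 41 to 7 bytes: K' = 41 00 00 00 00 00 00.

41000000000000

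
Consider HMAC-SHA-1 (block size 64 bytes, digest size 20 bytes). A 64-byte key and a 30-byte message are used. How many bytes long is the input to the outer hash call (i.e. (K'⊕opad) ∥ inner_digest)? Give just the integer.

Key is 64 ≤ 64 bytes, zero-padded: |K'| = 64.
Outer input = (K'⊕opad) ∥ H(inner) → 64 + 20 = 84 bytes.

84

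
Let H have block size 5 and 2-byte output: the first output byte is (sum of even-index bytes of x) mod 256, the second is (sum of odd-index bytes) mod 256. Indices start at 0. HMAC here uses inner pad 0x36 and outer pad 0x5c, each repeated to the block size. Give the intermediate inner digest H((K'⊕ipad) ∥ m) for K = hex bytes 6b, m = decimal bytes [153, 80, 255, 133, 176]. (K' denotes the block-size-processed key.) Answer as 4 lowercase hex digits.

9eb4

Key hex bytes 6b is 1 byte ≤ B = 5; zero-pad to 5 bytes: K' = 6b 00 00 00 00.
K' ⊕ ipad = 5d 36 36 36 36.
Inner input = 5d 36 36 36 36 ∥ 99 50 ff 85 b0.
Inner hash: even-index sum = 414 mod 256 = 158; odd-index sum = 692 mod 256 = 180 → 9e b4.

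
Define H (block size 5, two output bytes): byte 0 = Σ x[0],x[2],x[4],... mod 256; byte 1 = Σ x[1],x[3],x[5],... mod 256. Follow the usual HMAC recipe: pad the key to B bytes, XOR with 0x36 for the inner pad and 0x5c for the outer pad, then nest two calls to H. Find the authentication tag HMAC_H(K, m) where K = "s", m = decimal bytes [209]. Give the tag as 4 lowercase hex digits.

Key "s" = 73 is 1 byte ≤ B = 5; zero-pad to 5 bytes: K' = 73 00 00 00 00.
K' ⊕ ipad = 45 36 36 36 36.  K' ⊕ opad = 2f 5c 5c 5c 5c.
Inner input = (K'⊕ipad) ∥ m = 45 36 36 36 36 ∥ d1.
Inner hash: even-index sum = 177 mod 256 = 177; odd-index sum = 317 mod 256 = 61 → b1 3d.
Outer input = (K'⊕opad) ∥ inner = 2f 5c 5c 5c 5c ∥ b1 3d.
Outer hash (tag): even-index sum = 292 mod 256 = 36; odd-index sum = 361 mod 256 = 105 → 24 69.

2469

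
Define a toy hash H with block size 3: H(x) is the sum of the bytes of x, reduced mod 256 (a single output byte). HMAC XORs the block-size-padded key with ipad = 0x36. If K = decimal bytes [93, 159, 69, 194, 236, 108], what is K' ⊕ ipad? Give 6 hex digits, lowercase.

Key decimal bytes [93, 159, 69, 194, 236, 108] = 5d 9f 45 c2 ec 6c is 6 bytes > B = 3, so hash it first: H(key) = 5b, then zero-pad to 3 bytes: K' = 5b 00 00.
XOR each byte with 0x36: 5b⊕36=6d, 00⊕36=36, 00⊕36=36.

6d3636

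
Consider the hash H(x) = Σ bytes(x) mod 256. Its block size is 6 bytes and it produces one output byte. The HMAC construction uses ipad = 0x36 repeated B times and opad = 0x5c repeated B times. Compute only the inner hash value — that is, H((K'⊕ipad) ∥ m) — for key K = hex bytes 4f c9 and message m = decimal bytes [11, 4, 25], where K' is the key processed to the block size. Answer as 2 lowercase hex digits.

78

Key hex bytes 4f c9 is 2 bytes ≤ B = 6; zero-pad to 6 bytes: K' = 4f c9 00 00 00 00.
K' ⊕ ipad = 79 ff 36 36 36 36.
Inner input = 79 ff 36 36 36 36 ∥ 0b 04 19.
Inner hash: sum = 121+255+54+54+54+54+11+4+25 = 632; mod 256 = 120 → 78.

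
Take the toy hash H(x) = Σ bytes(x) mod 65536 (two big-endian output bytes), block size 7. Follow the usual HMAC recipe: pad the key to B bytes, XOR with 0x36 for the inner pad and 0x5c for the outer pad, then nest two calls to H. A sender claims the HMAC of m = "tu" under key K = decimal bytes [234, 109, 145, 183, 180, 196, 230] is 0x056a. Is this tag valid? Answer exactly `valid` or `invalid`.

Key decimal bytes [234, 109, 145, 183, 180, 196, 230] = ea 6d 91 b7 b4 c4 e6 is exactly B = 7 bytes: K' = ea 6d 91 b7 b4 c4 e6.
K' ⊕ ipad = dc 5b a7 81 82 f2 d0; K' ⊕ opad = b6 31 cd eb e8 98 ba.
Inner hash: sum = 220+91+167+129+130+242+208+116+117 = 1420 → 05 8c.
Outer hash (recomputed tag): sum = 182+49+205+235+232+152+186+5+140 = 1386 → 05 6a.
Recomputed tag = 056a; claimed = 056a → match.

valid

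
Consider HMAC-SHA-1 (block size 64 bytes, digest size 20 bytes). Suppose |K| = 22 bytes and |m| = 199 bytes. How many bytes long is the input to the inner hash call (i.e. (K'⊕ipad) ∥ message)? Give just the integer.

263

Key is 22 ≤ 64 bytes, zero-padded: |K'| = 64.
Inner input = (K'⊕ipad) ∥ m → 64 + 199 = 263 bytes.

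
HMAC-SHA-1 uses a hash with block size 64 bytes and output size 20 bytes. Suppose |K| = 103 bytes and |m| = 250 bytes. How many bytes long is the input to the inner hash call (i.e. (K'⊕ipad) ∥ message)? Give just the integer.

314

Key is 103 > 64 bytes, so it is hashed to 20 bytes then zero-padded to 64: |K'| = 64.
Inner input = (K'⊕ipad) ∥ m → 64 + 250 = 314 bytes.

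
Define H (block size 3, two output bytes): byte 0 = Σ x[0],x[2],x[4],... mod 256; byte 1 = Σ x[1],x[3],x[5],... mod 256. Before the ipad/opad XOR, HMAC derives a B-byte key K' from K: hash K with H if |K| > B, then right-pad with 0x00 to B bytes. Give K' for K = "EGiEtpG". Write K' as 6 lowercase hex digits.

|K| = 7 > B = 3, so first hash the key.
H(K): even-index sum = 361 mod 256 = 105; odd-index sum = 252 mod 256 = 252 → 69 fc.
Zero-pad H(K) = 69 fc to 3 bytes: K' = 69 fc 00.

69fc00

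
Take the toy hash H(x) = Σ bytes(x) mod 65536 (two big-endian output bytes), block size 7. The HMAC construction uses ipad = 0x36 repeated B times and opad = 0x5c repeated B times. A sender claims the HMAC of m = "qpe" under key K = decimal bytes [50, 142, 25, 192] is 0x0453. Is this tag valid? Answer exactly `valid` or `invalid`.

Key decimal bytes [50, 142, 25, 192] = 32 8e 19 c0 is 4 bytes ≤ B = 7; zero-pad to 7 bytes: K' = 32 8e 19 c0 00 00 00.
K' ⊕ ipad = 04 b8 2f f6 36 36 36; K' ⊕ opad = 6e d2 45 9c 5c 5c 5c.
Inner hash: sum = 4+184+47+246+54+54+54+113+112+101 = 969 → 03 c9.
Outer hash (recomputed tag): sum = 110+210+69+156+92+92+92+3+201 = 1025 → 04 01.
Recomputed tag = 0401; claimed = 0453 → mismatch.

invalid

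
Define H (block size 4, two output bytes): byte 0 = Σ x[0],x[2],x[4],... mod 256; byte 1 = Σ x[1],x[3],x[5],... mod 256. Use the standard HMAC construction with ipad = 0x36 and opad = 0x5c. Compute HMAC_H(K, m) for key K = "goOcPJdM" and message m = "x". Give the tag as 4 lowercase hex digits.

Key "goOcPJdM" = 67 6f 4f 63 50 4a 64 4d is 8 bytes > B = 4, so hash it first: H(key) = 6a 69, then zero-pad to 4 bytes: K' = 6a 69 00 00.
K' ⊕ ipad = 5c 5f 36 36.  K' ⊕ opad = 36 35 5c 5c.
Inner input = (K'⊕ipad) ∥ m = 5c 5f 36 36 ∥ 78.
Inner hash: even-index sum = 266 mod 256 = 10; odd-index sum = 149 mod 256 = 149 → 0a 95.
Outer input = (K'⊕opad) ∥ inner = 36 35 5c 5c ∥ 0a 95.
Outer hash (tag): even-index sum = 156 mod 256 = 156; odd-index sum = 294 mod 256 = 38 → 9c 26.

9c26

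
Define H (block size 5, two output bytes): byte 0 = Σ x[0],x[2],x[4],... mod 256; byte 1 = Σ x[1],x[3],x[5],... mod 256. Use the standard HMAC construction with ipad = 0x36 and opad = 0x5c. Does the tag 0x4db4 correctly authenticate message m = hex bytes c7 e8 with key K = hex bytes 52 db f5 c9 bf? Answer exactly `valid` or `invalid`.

valid

Key hex bytes 52 db f5 c9 bf is exactly B = 5 bytes: K' = 52 db f5 c9 bf.
K' ⊕ ipad = 64 ed c3 ff 89; K' ⊕ opad = 0e 87 a9 95 e3.
Inner hash: even-index sum = 664 mod 256 = 152; odd-index sum = 691 mod 256 = 179 → 98 b3.
Outer hash (recomputed tag): even-index sum = 589 mod 256 = 77; odd-index sum = 436 mod 256 = 180 → 4d b4.
Recomputed tag = 4db4; claimed = 4db4 → match.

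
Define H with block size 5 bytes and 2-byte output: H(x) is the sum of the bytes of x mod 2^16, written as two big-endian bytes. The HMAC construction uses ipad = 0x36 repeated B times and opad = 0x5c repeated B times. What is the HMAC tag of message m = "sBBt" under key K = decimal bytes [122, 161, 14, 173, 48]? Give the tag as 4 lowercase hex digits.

02fc

Key decimal bytes [122, 161, 14, 173, 48] = 7a a1 0e ad 30 is exactly B = 5 bytes: K' = 7a a1 0e ad 30.
K' ⊕ ipad = 4c 97 38 9b 06.  K' ⊕ opad = 26 fd 52 f1 6c.
Inner input = (K'⊕ipad) ∥ m = 4c 97 38 9b 06 ∥ 73 42 42 74.
Inner hash: sum = 76+151+56+155+6+115+66+66+116 = 807 → 03 27.
Outer input = (K'⊕opad) ∥ inner = 26 fd 52 f1 6c ∥ 03 27.
Outer hash (tag): sum = 38+253+82+241+108+3+39 = 764 → 02 fc.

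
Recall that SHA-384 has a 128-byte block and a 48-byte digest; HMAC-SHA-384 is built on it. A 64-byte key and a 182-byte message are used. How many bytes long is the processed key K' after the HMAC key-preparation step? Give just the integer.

Key is 64 ≤ 128 bytes, zero-padded: |K'| = 128.

128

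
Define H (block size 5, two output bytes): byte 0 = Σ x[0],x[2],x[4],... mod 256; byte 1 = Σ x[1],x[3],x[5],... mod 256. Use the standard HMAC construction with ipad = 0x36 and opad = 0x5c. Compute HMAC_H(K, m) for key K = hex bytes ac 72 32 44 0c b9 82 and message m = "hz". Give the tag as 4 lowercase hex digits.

Key hex bytes ac 72 32 44 0c b9 82 is 7 bytes > B = 5, so hash it first: H(key) = 6c 6f, then zero-pad to 5 bytes: K' = 6c 6f 00 00 00.
K' ⊕ ipad = 5a 59 36 36 36.  K' ⊕ opad = 30 33 5c 5c 5c.
Inner input = (K'⊕ipad) ∥ m = 5a 59 36 36 36 ∥ 68 7a.
Inner hash: even-index sum = 320 mod 256 = 64; odd-index sum = 247 mod 256 = 247 → 40 f7.
Outer input = (K'⊕opad) ∥ inner = 30 33 5c 5c 5c ∥ 40 f7.
Outer hash (tag): even-index sum = 479 mod 256 = 223; odd-index sum = 207 mod 256 = 207 → df cf.

dfcf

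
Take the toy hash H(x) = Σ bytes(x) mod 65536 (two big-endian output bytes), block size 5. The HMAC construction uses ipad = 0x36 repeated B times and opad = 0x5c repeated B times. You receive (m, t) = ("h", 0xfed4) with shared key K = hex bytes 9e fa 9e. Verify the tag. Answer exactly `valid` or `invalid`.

Key hex bytes 9e fa 9e is 3 bytes ≤ B = 5; zero-pad to 5 bytes: K' = 9e fa 9e 00 00.
K' ⊕ ipad = a8 cc a8 36 36; K' ⊕ opad = c2 a6 c2 5c 5c.
Inner hash: sum = 168+204+168+54+54+104 = 752 → 02 f0.
Outer hash (recomputed tag): sum = 194+166+194+92+92+2+240 = 980 → 03 d4.
Recomputed tag = 03d4; claimed = fed4 → mismatch.

invalid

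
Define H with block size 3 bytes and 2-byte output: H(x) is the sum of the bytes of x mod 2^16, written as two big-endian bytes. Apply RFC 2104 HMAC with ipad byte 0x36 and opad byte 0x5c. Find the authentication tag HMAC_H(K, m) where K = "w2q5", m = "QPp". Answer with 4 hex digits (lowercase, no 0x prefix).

Key "w2q5" = 77 32 71 35 is 4 bytes > B = 3, so hash it first: H(key) = 01 4f, then zero-pad to 3 bytes: K' = 01 4f 00.
K' ⊕ ipad = 37 79 36.  K' ⊕ opad = 5d 13 5c.
Inner input = (K'⊕ipad) ∥ m = 37 79 36 ∥ 51 50 70.
Inner hash: sum = 55+121+54+81+80+112 = 503 → 01 f7.
Outer input = (K'⊕opad) ∥ inner = 5d 13 5c ∥ 01 f7.
Outer hash (tag): sum = 93+19+92+1+247 = 452 → 01 c4.

01c4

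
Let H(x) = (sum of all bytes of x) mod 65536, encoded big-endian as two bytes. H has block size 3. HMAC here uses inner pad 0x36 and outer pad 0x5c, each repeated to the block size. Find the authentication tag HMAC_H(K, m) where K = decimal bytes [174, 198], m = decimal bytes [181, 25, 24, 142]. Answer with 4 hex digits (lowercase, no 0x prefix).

021d

Key decimal bytes [174, 198] = ae c6 is 2 bytes ≤ B = 3; zero-pad to 3 bytes: K' = ae c6 00.
K' ⊕ ipad = 98 f0 36.  K' ⊕ opad = f2 9a 5c.
Inner input = (K'⊕ipad) ∥ m = 98 f0 36 ∥ b5 19 18 8e.
Inner hash: sum = 152+240+54+181+25+24+142 = 818 → 03 32.
Outer input = (K'⊕opad) ∥ inner = f2 9a 5c ∥ 03 32.
Outer hash (tag): sum = 242+154+92+3+50 = 541 → 02 1d.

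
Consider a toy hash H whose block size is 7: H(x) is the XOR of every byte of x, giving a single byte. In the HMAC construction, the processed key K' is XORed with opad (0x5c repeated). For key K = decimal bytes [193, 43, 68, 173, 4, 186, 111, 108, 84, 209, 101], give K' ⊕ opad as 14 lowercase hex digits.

Key decimal bytes [193, 43, 68, 173, 4, 186, 111, 108, 84, 209, 101] = c1 2b 44 ad 04 ba 6f 6c 54 d1 65 is 11 bytes > B = 7, so hash it first: H(key) = 5e, then zero-pad to 7 bytes: K' = 5e 00 00 00 00 00 00.
XOR each byte with 0x5c: 5e⊕5c=02, 00⊕5c=5c, 00⊕5c=5c, 00⊕5c=5c, 00⊕5c=5c, 00⊕5c=5c, 00⊕5c=5c.

025c5c5c5c5c5c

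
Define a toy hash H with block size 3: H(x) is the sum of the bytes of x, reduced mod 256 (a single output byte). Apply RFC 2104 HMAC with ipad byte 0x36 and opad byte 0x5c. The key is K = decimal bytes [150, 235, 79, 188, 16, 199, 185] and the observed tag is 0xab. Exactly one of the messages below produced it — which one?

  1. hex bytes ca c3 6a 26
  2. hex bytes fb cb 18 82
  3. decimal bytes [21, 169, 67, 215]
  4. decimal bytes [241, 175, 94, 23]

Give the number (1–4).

Key decimal bytes [150, 235, 79, 188, 16, 199, 185] = 96 eb 4f bc 10 c7 b9 is 7 bytes > B = 3, so hash it first: H(key) = 1c, then zero-pad to 3 bytes: K' = 1c 00 00.
K' ⊕ ipad = 2a 36 36; K' ⊕ opad = 40 5c 5c.
m1: inner = H(2a 36 36 ca c3 6a 26) = b3; tag = H(40 5c 5c b3) = ab ← matches
m2: inner = H(2a 36 36 fb cb 18 82) = f6; tag = H(40 5c 5c f6) = ee
m3: inner = H(2a 36 36 15 a9 43 d7) = 6e; tag = H(40 5c 5c 6e) = 66
m4: inner = H(2a 36 36 f1 af 5e 17) = ab; tag = H(40 5c 5c ab) = a3

1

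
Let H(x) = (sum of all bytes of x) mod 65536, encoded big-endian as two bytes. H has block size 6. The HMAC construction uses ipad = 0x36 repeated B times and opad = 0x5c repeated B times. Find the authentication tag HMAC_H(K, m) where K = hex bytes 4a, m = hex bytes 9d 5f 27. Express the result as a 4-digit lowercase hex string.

0291

Key hex bytes 4a is 1 byte ≤ B = 6; zero-pad to 6 bytes: K' = 4a 00 00 00 00 00.
K' ⊕ ipad = 7c 36 36 36 36 36.  K' ⊕ opad = 16 5c 5c 5c 5c 5c.
Inner input = (K'⊕ipad) ∥ m = 7c 36 36 36 36 36 ∥ 9d 5f 27.
Inner hash: sum = 124+54+54+54+54+54+157+95+39 = 685 → 02 ad.
Outer input = (K'⊕opad) ∥ inner = 16 5c 5c 5c 5c 5c ∥ 02 ad.
Outer hash (tag): sum = 22+92+92+92+92+92+2+173 = 657 → 02 91.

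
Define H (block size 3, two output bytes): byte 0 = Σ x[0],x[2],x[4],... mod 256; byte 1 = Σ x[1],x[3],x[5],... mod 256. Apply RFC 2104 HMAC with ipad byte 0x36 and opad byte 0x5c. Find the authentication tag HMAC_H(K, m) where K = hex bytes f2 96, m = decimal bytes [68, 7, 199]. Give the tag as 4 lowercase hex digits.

b5cb

Key hex bytes f2 96 is 2 bytes ≤ B = 3; zero-pad to 3 bytes: K' = f2 96 00.
K' ⊕ ipad = c4 a0 36.  K' ⊕ opad = ae ca 5c.
Inner input = (K'⊕ipad) ∥ m = c4 a0 36 ∥ 44 07 c7.
Inner hash: even-index sum = 257 mod 256 = 1; odd-index sum = 427 mod 256 = 171 → 01 ab.
Outer input = (K'⊕opad) ∥ inner = ae ca 5c ∥ 01 ab.
Outer hash (tag): even-index sum = 437 mod 256 = 181; odd-index sum = 203 mod 256 = 203 → b5 cb.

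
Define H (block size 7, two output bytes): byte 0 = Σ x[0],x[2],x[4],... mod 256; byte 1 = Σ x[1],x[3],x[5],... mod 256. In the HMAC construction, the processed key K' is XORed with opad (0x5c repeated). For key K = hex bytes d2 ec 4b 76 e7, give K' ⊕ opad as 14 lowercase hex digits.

8eb0172abb5c5c

Key hex bytes d2 ec 4b 76 e7 is 5 bytes ≤ B = 7; zero-pad to 7 bytes: K' = d2 ec 4b 76 e7 00 00.
XOR each byte with 0x5c: d2⊕5c=8e, ec⊕5c=b0, 4b⊕5c=17, 76⊕5c=2a, e7⊕5c=bb, 00⊕5c=5c, 00⊕5c=5c.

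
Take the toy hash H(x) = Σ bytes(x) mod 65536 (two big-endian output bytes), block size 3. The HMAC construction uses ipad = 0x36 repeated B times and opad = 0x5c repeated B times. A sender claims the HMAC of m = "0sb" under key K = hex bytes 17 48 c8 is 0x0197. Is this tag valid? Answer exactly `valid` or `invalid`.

Key hex bytes 17 48 c8 is exactly B = 3 bytes: K' = 17 48 c8.
K' ⊕ ipad = 21 7e fe; K' ⊕ opad = 4b 14 94.
Inner hash: sum = 33+126+254+48+115+98 = 674 → 02 a2.
Outer hash (recomputed tag): sum = 75+20+148+2+162 = 407 → 01 97.
Recomputed tag = 0197; claimed = 0197 → match.

valid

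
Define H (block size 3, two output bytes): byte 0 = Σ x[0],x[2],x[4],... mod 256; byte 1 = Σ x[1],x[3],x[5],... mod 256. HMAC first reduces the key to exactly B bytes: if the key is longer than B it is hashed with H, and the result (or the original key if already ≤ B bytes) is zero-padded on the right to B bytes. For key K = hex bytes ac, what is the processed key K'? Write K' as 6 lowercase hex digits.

Key hex bytes ac is 1 byte ≤ B = 3; zero-pad to 3 bytes: K' = ac 00 00.

ac0000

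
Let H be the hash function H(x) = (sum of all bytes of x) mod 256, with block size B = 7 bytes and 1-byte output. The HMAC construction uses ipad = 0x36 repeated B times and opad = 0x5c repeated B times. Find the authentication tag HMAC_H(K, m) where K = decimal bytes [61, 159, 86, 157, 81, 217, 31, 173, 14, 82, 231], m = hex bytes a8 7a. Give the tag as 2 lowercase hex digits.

18

Key decimal bytes [61, 159, 86, 157, 81, 217, 31, 173, 14, 82, 231] = 3d 9f 56 9d 51 d9 1f ad 0e 52 e7 is 11 bytes > B = 7, so hash it first: H(key) = 0c, then zero-pad to 7 bytes: K' = 0c 00 00 00 00 00 00.
K' ⊕ ipad = 3a 36 36 36 36 36 36.  K' ⊕ opad = 50 5c 5c 5c 5c 5c 5c.
Inner input = (K'⊕ipad) ∥ m = 3a 36 36 36 36 36 36 ∥ a8 7a.
Inner hash: sum = 58+54+54+54+54+54+54+168+122 = 672; mod 256 = 160 → a0.
Outer input = (K'⊕opad) ∥ inner = 50 5c 5c 5c 5c 5c 5c ∥ a0.
Outer hash (tag): sum = 80+92+92+92+92+92+92+160 = 792; mod 256 = 24 → 18.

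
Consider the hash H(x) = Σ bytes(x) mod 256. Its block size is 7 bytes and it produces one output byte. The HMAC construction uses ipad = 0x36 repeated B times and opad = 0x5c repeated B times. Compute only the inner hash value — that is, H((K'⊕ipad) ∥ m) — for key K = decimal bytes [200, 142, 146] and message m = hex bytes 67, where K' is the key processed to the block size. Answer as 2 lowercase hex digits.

Key decimal bytes [200, 142, 146] = c8 8e 92 is 3 bytes ≤ B = 7; zero-pad to 7 bytes: K' = c8 8e 92 00 00 00 00.
K' ⊕ ipad = fe b8 a4 36 36 36 36.
Inner input = fe b8 a4 36 36 36 36 ∥ 67.
Inner hash: sum = 254+184+164+54+54+54+54+103 = 921; mod 256 = 153 → 99.

99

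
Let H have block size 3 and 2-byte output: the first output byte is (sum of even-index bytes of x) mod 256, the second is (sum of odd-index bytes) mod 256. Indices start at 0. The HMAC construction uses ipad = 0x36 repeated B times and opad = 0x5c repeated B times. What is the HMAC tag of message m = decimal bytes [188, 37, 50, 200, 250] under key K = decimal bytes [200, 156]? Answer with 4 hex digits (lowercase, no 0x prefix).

82e1

Key decimal bytes [200, 156] = c8 9c is 2 bytes ≤ B = 3; zero-pad to 3 bytes: K' = c8 9c 00.
K' ⊕ ipad = fe aa 36.  K' ⊕ opad = 94 c0 5c.
Inner input = (K'⊕ipad) ∥ m = fe aa 36 ∥ bc 25 32 c8 fa.
Inner hash: even-index sum = 545 mod 256 = 33; odd-index sum = 658 mod 256 = 146 → 21 92.
Outer input = (K'⊕opad) ∥ inner = 94 c0 5c ∥ 21 92.
Outer hash (tag): even-index sum = 386 mod 256 = 130; odd-index sum = 225 mod 256 = 225 → 82 e1.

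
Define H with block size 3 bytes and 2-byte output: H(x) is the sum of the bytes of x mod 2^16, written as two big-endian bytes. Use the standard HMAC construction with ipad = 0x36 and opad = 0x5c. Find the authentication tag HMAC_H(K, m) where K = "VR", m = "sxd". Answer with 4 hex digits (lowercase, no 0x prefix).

Key "VR" = 56 52 is 2 bytes ≤ B = 3; zero-pad to 3 bytes: K' = 56 52 00.
K' ⊕ ipad = 60 64 36.  K' ⊕ opad = 0a 0e 5c.
Inner input = (K'⊕ipad) ∥ m = 60 64 36 ∥ 73 78 64.
Inner hash: sum = 96+100+54+115+120+100 = 585 → 02 49.
Outer input = (K'⊕opad) ∥ inner = 0a 0e 5c ∥ 02 49.
Outer hash (tag): sum = 10+14+92+2+73 = 191 → 00 bf.

00bf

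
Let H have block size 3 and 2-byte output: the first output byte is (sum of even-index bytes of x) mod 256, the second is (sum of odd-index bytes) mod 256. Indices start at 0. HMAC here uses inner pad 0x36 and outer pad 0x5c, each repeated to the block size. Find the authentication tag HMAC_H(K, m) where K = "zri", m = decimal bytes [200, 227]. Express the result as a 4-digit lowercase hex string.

67bc

Key "zri" = 7a 72 69 is exactly B = 3 bytes: K' = 7a 72 69.
K' ⊕ ipad = 4c 44 5f.  K' ⊕ opad = 26 2e 35.
Inner input = (K'⊕ipad) ∥ m = 4c 44 5f ∥ c8 e3.
Inner hash: even-index sum = 398 mod 256 = 142; odd-index sum = 268 mod 256 = 12 → 8e 0c.
Outer input = (K'⊕opad) ∥ inner = 26 2e 35 ∥ 8e 0c.
Outer hash (tag): even-index sum = 103 mod 256 = 103; odd-index sum = 188 mod 256 = 188 → 67 bc.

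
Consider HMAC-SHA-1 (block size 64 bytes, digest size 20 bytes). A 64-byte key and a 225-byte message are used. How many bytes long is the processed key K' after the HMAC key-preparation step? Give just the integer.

Key is 64 ≤ 64 bytes, zero-padded: |K'| = 64.

64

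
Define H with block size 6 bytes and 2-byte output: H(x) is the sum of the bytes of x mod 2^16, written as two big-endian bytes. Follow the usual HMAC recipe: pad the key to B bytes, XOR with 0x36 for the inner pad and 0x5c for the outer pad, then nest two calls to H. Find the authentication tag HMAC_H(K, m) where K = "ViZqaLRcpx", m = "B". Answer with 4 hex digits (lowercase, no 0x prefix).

028a

Key "ViZqaLRcpx" = 56 69 5a 71 61 4c 52 63 70 78 is 10 bytes > B = 6, so hash it first: H(key) = 03 d4, then zero-pad to 6 bytes: K' = 03 d4 00 00 00 00.
K' ⊕ ipad = 35 e2 36 36 36 36.  K' ⊕ opad = 5f 88 5c 5c 5c 5c.
Inner input = (K'⊕ipad) ∥ m = 35 e2 36 36 36 36 ∥ 42.
Inner hash: sum = 53+226+54+54+54+54+66 = 561 → 02 31.
Outer input = (K'⊕opad) ∥ inner = 5f 88 5c 5c 5c 5c ∥ 02 31.
Outer hash (tag): sum = 95+136+92+92+92+92+2+49 = 650 → 02 8a.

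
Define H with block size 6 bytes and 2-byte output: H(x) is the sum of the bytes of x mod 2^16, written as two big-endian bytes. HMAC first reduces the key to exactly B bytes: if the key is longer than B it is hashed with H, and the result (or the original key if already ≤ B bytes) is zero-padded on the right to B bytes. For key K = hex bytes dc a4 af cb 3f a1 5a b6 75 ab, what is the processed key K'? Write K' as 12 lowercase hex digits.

|K| = 10 > B = 6, so first hash the key.
H(K): sum = 220+164+175+203+63+161+90+182+117+171 = 1546 → 06 0a.
Zero-pad H(K) = 06 0a to 6 bytes: K' = 06 0a 00 00 00 00.

060a00000000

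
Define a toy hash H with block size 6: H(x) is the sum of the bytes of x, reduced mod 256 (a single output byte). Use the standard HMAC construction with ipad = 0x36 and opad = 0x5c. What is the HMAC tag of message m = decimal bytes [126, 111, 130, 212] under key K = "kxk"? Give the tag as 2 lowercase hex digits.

93

Key "kxk" = 6b 78 6b is 3 bytes ≤ B = 6; zero-pad to 6 bytes: K' = 6b 78 6b 00 00 00.
K' ⊕ ipad = 5d 4e 5d 36 36 36.  K' ⊕ opad = 37 24 37 5c 5c 5c.
Inner input = (K'⊕ipad) ∥ m = 5d 4e 5d 36 36 36 ∥ 7e 6f 82 d4.
Inner hash: sum = 93+78+93+54+54+54+126+111+130+212 = 1005; mod 256 = 237 → ed.
Outer input = (K'⊕opad) ∥ inner = 37 24 37 5c 5c 5c ∥ ed.
Outer hash (tag): sum = 55+36+55+92+92+92+237 = 659; mod 256 = 147 → 93.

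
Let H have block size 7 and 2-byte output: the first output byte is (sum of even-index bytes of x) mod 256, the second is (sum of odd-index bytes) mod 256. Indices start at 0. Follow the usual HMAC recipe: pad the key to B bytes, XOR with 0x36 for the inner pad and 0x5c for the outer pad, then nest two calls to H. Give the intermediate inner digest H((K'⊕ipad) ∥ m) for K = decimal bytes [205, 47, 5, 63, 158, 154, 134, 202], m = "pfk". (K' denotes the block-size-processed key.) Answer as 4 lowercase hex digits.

Key decimal bytes [205, 47, 5, 63, 158, 154, 134, 202] = cd 2f 05 3f 9e 9a 86 ca is 8 bytes > B = 7, so hash it first: H(key) = f6 d2, then zero-pad to 7 bytes: K' = f6 d2 00 00 00 00 00.
K' ⊕ ipad = c0 e4 36 36 36 36 36.
Inner input = c0 e4 36 36 36 36 36 ∥ 70 66 6b.
Inner hash: even-index sum = 456 mod 256 = 200; odd-index sum = 555 mod 256 = 43 → c8 2b.

c82b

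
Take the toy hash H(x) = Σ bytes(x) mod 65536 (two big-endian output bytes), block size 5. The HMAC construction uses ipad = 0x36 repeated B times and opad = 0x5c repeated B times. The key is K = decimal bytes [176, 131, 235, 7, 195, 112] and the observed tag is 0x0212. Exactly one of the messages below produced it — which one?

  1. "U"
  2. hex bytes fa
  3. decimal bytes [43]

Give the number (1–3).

1

Key decimal bytes [176, 131, 235, 7, 195, 112] = b0 83 eb 07 c3 70 is 6 bytes > B = 5, so hash it first: H(key) = 03 58, then zero-pad to 5 bytes: K' = 03 58 00 00 00.
K' ⊕ ipad = 35 6e 36 36 36; K' ⊕ opad = 5f 04 5c 5c 5c.
m1: inner = H(35 6e 36 36 36 55) = 01 9a; tag = H(5f 04 5c 5c 5c 01 9a) = 0212 ← matches
m2: inner = H(35 6e 36 36 36 fa) = 02 3f; tag = H(5f 04 5c 5c 5c 02 3f) = 01b8
m3: inner = H(35 6e 36 36 36 2b) = 01 70; tag = H(5f 04 5c 5c 5c 01 70) = 01e8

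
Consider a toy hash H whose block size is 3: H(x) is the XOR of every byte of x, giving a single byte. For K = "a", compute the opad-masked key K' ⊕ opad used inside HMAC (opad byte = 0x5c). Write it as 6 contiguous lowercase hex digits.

3d5c5c

Key "a" = 61 is 1 byte ≤ B = 3; zero-pad to 3 bytes: K' = 61 00 00.
XOR each byte with 0x5c: 61⊕5c=3d, 00⊕5c=5c, 00⊕5c=5c.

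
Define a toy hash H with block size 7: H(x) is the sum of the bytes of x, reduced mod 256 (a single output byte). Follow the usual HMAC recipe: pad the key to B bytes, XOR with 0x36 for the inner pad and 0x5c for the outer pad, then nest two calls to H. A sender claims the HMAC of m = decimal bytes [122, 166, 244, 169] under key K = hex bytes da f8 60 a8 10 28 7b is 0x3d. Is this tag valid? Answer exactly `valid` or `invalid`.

valid

Key hex bytes da f8 60 a8 10 28 7b is exactly B = 7 bytes: K' = da f8 60 a8 10 28 7b.
K' ⊕ ipad = ec ce 56 9e 26 1e 4d; K' ⊕ opad = 86 a4 3c f4 4c 74 27.
Inner hash: sum = 236+206+86+158+38+30+77+122+166+244+169 = 1532; mod 256 = 252 → fc.
Outer hash (recomputed tag): sum = 134+164+60+244+76+116+39+252 = 1085; mod 256 = 61 → 3d.
Recomputed tag = 3d; claimed = 3d → match.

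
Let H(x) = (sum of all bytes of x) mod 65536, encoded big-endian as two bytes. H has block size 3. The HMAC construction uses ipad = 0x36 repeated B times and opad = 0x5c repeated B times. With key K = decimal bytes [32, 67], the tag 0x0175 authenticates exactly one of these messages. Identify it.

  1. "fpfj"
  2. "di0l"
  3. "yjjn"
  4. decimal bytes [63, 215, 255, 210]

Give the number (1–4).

3

Key decimal bytes [32, 67] = 20 43 is 2 bytes ≤ B = 3; zero-pad to 3 bytes: K' = 20 43 00.
K' ⊕ ipad = 16 75 36; K' ⊕ opad = 7c 1f 5c.
m1: inner = H(16 75 36 66 70 66 6a) = 02 67; tag = H(7c 1f 5c 02 67) = 0160
m2: inner = H(16 75 36 64 69 30 6c) = 02 2a; tag = H(7c 1f 5c 02 2a) = 0123
m3: inner = H(16 75 36 79 6a 6a 6e) = 02 7c; tag = H(7c 1f 5c 02 7c) = 0175 ← matches
m4: inner = H(16 75 36 3f d7 ff d2) = 03 a8; tag = H(7c 1f 5c 03 a8) = 01a2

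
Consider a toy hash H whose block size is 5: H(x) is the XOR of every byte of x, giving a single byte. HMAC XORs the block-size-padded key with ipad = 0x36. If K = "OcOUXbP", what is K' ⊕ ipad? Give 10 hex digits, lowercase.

Key "OcOUXbP" = 4f 63 4f 55 58 62 50 is 7 bytes > B = 5, so hash it first: H(key) = 5c, then zero-pad to 5 bytes: K' = 5c 00 00 00 00.
XOR each byte with 0x36: 5c⊕36=6a, 00⊕36=36, 00⊕36=36, 00⊕36=36, 00⊕36=36.

6a36363636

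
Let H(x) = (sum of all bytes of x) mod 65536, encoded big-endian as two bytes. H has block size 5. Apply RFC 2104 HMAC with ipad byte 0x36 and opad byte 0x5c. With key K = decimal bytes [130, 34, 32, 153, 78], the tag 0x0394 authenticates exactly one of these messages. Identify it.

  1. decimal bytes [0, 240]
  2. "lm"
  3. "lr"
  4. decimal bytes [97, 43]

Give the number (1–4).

Key decimal bytes [130, 34, 32, 153, 78] = 82 22 20 99 4e is exactly B = 5 bytes: K' = 82 22 20 99 4e.
K' ⊕ ipad = b4 14 16 af 78; K' ⊕ opad = de 7e 7c c5 12.
m1: inner = H(b4 14 16 af 78 00 f0) = 02 f5; tag = H(de 7e 7c c5 12 02 f5) = 03a6
m2: inner = H(b4 14 16 af 78 6c 6d) = 02 de; tag = H(de 7e 7c c5 12 02 de) = 038f
m3: inner = H(b4 14 16 af 78 6c 72) = 02 e3; tag = H(de 7e 7c c5 12 02 e3) = 0394 ← matches
m4: inner = H(b4 14 16 af 78 61 2b) = 02 91; tag = H(de 7e 7c c5 12 02 91) = 0342

3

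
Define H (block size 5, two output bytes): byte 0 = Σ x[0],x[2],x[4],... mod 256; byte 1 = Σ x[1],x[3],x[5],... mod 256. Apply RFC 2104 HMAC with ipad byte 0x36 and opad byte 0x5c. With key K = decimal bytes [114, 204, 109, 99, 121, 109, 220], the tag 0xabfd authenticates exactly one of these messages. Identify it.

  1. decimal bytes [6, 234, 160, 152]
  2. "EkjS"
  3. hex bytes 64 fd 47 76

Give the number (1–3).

Key decimal bytes [114, 204, 109, 99, 121, 109, 220] = 72 cc 6d 63 79 6d dc is 7 bytes > B = 5, so hash it first: H(key) = 34 9c, then zero-pad to 5 bytes: K' = 34 9c 00 00 00.
K' ⊕ ipad = 02 aa 36 36 36; K' ⊕ opad = 68 c0 5c 5c 5c.
m1: inner = H(02 aa 36 36 36 06 ea a0 98) = f0 86; tag = H(68 c0 5c 5c 5c f0 86) = a60c
m2: inner = H(02 aa 36 36 36 45 6b 6a 53) = 2c 8f; tag = H(68 c0 5c 5c 5c 2c 8f) = af48
m3: inner = H(02 aa 36 36 36 64 fd 47 76) = e1 8b; tag = H(68 c0 5c 5c 5c e1 8b) = abfd ← matches

3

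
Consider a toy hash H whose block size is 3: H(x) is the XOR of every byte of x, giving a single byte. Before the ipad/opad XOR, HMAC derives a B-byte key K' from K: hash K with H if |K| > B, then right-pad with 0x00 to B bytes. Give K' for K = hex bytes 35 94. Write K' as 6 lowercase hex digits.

Key hex bytes 35 94 is 2 bytes ≤ B = 3; zero-pad to 3 bytes: K' = 35 94 00.

359400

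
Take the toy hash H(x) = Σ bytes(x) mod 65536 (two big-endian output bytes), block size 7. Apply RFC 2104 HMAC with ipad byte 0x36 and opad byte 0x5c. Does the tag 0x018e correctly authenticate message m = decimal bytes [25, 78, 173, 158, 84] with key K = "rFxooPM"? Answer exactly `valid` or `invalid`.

valid

Key "rFxooPM" = 72 46 78 6f 6f 50 4d is exactly B = 7 bytes: K' = 72 46 78 6f 6f 50 4d.
K' ⊕ ipad = 44 70 4e 59 59 66 7b; K' ⊕ opad = 2e 1a 24 33 33 0c 11.
Inner hash: sum = 68+112+78+89+89+102+123+25+78+173+158+84 = 1179 → 04 9b.
Outer hash (recomputed tag): sum = 46+26+36+51+51+12+17+4+155 = 398 → 01 8e.
Recomputed tag = 018e; claimed = 018e → match.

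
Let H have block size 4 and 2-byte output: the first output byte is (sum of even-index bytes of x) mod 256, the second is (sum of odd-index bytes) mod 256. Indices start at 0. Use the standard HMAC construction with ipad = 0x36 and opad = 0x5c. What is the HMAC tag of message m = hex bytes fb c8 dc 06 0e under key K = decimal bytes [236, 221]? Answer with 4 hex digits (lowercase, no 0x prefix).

01cc

Key decimal bytes [236, 221] = ec dd is 2 bytes ≤ B = 4; zero-pad to 4 bytes: K' = ec dd 00 00.
K' ⊕ ipad = da eb 36 36.  K' ⊕ opad = b0 81 5c 5c.
Inner input = (K'⊕ipad) ∥ m = da eb 36 36 ∥ fb c8 dc 06 0e.
Inner hash: even-index sum = 757 mod 256 = 245; odd-index sum = 495 mod 256 = 239 → f5 ef.
Outer input = (K'⊕opad) ∥ inner = b0 81 5c 5c ∥ f5 ef.
Outer hash (tag): even-index sum = 513 mod 256 = 1; odd-index sum = 460 mod 256 = 204 → 01 cc.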